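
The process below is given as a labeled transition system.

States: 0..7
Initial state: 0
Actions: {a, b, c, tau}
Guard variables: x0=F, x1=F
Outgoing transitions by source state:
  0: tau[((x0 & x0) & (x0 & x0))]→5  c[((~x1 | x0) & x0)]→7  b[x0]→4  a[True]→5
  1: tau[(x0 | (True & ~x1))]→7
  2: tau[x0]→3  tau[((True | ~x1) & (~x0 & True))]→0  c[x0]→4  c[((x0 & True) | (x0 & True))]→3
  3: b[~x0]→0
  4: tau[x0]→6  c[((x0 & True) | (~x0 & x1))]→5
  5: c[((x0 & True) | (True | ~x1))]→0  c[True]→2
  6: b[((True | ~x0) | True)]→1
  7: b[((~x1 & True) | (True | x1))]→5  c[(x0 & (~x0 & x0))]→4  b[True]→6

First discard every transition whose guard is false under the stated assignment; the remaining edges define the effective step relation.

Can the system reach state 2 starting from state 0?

After dropping false guards: 9 live edges.
depth 0: {0}
depth 1: {5}  total {0,5}
depth 2: {2}  total {0,2,5}
Reachable = {0,2,5}
Path to 2: a·c

Answer: REACHABLE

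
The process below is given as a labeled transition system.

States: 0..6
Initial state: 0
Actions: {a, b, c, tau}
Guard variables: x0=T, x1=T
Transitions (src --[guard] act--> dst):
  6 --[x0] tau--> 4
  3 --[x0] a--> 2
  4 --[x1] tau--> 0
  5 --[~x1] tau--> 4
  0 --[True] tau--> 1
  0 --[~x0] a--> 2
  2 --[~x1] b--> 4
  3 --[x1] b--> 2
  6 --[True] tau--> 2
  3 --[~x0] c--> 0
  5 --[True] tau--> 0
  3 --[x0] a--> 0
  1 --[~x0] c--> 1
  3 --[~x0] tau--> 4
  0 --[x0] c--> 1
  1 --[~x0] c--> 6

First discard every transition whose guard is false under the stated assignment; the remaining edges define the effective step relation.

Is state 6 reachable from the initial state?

After dropping false guards: 9 live edges.
L0 = {0}
L1 = {1}  cumulative {0,1}
Reach set: {0,1}

Answer: UNREACHABLE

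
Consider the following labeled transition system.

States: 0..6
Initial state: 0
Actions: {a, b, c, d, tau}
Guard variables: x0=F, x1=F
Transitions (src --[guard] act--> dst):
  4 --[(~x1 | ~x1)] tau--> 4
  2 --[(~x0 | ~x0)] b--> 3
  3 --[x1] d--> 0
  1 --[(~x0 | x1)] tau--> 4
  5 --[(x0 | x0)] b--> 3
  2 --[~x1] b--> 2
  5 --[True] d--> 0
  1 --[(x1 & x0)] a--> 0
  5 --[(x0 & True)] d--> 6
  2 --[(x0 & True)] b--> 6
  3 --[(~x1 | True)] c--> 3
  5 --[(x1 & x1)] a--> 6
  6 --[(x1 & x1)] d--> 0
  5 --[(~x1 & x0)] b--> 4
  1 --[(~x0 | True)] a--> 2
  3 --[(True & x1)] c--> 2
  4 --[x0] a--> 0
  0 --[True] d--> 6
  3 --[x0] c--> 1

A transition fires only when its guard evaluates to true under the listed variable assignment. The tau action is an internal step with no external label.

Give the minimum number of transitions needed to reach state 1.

Layered search for 1:
  depth 0: {0}
  depth 1: {6}
1 never appears.

Answer: UNREACHABLE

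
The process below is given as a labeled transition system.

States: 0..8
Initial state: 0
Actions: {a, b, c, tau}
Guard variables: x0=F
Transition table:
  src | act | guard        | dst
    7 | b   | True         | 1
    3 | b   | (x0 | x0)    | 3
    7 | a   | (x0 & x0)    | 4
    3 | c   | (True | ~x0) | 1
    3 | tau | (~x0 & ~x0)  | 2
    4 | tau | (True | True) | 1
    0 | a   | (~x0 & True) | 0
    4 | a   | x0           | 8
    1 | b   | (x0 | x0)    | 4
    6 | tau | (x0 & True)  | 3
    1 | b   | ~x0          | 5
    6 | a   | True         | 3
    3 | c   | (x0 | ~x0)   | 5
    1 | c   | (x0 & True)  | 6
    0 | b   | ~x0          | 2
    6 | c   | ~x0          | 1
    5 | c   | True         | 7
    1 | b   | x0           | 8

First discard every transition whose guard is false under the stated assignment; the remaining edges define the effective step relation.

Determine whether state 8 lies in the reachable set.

Answer: UNREACHABLE

Analysis:
Guard filter leaves 11 enabled edge(s).
L0 = {0}
L1 = {2}  total {0,2}
R = {0,2}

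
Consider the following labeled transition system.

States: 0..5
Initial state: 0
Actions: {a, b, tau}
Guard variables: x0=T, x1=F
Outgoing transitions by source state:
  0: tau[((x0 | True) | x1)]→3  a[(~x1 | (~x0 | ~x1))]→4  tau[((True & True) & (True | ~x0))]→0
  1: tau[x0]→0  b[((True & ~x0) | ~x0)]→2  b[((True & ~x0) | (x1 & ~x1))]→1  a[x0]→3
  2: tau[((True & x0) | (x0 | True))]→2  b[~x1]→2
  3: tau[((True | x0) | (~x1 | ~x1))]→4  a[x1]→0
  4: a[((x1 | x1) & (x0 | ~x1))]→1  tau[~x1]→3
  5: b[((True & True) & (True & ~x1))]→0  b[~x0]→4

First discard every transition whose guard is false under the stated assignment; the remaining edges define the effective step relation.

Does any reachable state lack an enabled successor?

Reach set: {0,3,4}
  0: a→4  tau→0  tau→3  [deg 3]
  3: tau→4  [deg 1]
  4: tau→3  [deg 1]

Answer: DEADLOCK-FREE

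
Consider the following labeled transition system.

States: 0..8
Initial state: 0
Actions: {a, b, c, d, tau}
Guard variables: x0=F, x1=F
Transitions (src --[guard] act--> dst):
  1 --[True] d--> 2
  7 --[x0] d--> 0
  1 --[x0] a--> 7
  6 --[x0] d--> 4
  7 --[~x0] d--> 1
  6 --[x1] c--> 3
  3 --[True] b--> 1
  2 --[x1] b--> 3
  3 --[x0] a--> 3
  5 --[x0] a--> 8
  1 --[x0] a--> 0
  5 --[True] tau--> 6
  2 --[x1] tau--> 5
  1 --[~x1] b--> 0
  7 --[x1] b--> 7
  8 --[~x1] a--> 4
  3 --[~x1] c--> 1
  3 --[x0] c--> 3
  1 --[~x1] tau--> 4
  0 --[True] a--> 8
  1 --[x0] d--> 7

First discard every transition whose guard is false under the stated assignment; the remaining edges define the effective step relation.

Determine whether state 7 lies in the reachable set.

Answer: UNREACHABLE

Working:
Guard filter leaves 9 enabled edge(s).
Layer 0: {0}
Layer 1: {8}  total {0,8}
Layer 2: {4}  total {0,4,8}
Reachable = {0,4,8}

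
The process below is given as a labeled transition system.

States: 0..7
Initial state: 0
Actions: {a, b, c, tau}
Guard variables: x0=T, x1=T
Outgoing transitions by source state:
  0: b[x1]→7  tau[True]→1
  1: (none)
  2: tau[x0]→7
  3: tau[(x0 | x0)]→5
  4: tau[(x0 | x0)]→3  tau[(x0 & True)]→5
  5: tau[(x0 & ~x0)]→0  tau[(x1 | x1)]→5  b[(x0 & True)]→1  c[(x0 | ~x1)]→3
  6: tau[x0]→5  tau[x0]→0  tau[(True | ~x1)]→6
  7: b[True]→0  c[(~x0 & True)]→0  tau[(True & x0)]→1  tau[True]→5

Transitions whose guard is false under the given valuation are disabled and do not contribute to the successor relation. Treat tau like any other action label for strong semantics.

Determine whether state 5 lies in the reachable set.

Guard filter leaves 15 enabled edge(s).
L0 = {0}
L1 = {1,7}  total {0,1,7}
L2 = {5}  total {0,1,5,7}
L3 = {3}  total {0,1,3,5,7}
Reachable = {0,1,3,5,7}
trace reaching 5: b·tau

Answer: REACHABLE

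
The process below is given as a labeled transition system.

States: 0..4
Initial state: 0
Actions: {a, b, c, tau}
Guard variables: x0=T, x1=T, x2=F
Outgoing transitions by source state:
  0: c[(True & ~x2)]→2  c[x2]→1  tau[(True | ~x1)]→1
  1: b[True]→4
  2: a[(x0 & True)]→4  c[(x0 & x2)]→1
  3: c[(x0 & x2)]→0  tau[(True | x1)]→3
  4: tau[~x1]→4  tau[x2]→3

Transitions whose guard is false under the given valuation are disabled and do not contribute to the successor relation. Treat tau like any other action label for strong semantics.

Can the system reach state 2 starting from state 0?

After dropping false guards: 5 live edges.
Layer 0: {0}
Layer 1: {1,2}  total {0,1,2}
Layer 2: {4}  total {0,1,2,4}
R = {0,1,2,4}
Path to 2: c

Answer: REACHABLE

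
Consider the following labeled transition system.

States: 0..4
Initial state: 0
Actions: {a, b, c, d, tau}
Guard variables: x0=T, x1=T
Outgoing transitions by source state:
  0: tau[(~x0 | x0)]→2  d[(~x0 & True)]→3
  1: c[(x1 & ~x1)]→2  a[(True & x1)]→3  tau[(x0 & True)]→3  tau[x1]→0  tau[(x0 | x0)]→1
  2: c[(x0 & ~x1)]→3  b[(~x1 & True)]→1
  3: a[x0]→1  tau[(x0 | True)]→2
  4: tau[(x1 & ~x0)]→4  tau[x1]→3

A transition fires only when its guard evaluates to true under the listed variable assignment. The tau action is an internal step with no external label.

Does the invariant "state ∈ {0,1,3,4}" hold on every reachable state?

Safe = {0,1,3,4}
Reachable = {0,2}
  0: safe
  2: ✗ unsafe
witness against invariant: tau → 2

Answer: INVARIANT VIOLATED at state 2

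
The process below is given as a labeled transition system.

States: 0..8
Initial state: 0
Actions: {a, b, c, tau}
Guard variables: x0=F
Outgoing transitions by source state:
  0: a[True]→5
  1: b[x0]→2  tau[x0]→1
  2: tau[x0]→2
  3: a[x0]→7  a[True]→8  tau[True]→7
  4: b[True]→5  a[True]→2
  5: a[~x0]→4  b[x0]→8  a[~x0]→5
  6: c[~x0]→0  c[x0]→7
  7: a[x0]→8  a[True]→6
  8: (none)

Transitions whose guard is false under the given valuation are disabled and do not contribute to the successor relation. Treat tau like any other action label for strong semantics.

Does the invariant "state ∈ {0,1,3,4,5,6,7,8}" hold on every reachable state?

Inv-set: {0,1,3,4,5,6,7,8}
Reach set: {0,2,4,5}
  0: ✓
  2: outside
  4: ✓
  5: ✓
reach 2 via a·a·a — violates

Answer: INVARIANT VIOLATED at state 2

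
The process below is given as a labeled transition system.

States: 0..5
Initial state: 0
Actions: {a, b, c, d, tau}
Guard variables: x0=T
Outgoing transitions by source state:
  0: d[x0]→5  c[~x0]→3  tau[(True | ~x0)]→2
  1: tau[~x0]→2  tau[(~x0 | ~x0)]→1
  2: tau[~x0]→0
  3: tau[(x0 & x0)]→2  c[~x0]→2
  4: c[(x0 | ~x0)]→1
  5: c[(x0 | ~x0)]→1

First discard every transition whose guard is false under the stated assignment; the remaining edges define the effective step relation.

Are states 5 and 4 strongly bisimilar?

Bisimulation quotient by refinement:
  P[0] = {{0,1,2,3,4,5}}
  P[1] = {{0},{1,2},{3},{4,5}}
4 equivalence class(es) (converged in 2)
class of 5: {4,5}; class of 4: {4,5}

Answer: BISIMILAR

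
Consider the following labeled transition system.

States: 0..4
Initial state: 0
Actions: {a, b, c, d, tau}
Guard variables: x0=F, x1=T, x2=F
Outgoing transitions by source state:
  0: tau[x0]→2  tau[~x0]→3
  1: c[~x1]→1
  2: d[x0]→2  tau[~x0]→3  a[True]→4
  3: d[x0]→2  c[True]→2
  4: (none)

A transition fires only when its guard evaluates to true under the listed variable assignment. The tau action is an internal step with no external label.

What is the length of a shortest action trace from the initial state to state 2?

BFS to 2:
  L0 = {0}
  L1 = {3}
  L2 = {2}
first hit 2 at d=2 via tau·c

Answer: 2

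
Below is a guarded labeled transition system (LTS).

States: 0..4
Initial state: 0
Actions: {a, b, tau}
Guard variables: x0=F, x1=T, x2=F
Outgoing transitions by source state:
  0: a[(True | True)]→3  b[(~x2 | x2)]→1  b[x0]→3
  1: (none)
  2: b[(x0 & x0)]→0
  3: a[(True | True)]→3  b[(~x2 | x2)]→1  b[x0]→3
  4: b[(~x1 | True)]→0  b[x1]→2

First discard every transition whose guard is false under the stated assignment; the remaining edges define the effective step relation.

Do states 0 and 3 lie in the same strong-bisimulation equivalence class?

Bisimulation quotient by refinement:
  round 0: {{0,1,2,3,4}}
  round 1: {{0,3},{1,2},{4}}
3 equivalence class(es) (converged in 2)
[0]={0,3}  [3]={0,3}

Answer: BISIMILAR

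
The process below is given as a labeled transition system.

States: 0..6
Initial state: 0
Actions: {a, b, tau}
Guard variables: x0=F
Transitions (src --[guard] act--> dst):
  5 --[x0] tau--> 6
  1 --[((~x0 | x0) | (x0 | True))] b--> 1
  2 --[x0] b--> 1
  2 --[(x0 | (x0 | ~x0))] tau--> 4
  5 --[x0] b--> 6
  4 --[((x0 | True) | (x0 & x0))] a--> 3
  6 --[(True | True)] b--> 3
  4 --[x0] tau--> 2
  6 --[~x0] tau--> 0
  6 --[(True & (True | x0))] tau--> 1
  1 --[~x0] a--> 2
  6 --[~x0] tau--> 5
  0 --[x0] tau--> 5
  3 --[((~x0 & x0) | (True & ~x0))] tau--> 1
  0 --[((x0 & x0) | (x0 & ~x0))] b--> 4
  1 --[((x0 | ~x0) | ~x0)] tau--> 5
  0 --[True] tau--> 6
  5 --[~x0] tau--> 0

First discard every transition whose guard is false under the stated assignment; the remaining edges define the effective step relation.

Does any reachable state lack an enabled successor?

Reachable = {0,1,2,3,4,5,6}
  0: tau→6  [deg 1]
  1: a→2  b→1  tau→5  [deg 3]
  2: tau→4  [deg 1]
  3: tau→1  [deg 1]
  4: a→3  [deg 1]
  5: tau→0  [deg 1]
  6: b→3  tau→0  tau→1  tau→5  [deg 4]

Answer: DEADLOCK-FREE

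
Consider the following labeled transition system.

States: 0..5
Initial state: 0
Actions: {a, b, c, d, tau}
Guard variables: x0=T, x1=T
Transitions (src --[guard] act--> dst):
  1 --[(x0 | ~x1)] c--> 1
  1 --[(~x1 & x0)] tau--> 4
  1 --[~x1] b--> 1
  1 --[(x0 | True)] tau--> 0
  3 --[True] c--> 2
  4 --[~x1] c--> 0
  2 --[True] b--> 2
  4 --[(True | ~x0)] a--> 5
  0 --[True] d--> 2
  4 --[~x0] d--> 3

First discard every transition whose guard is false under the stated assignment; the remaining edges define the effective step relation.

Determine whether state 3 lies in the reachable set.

Answer: UNREACHABLE

Analysis:
6 transition(s) survive guard evaluation.
L0 = {0}
L1 = {2}  now seen {0,2}
R = {0,2}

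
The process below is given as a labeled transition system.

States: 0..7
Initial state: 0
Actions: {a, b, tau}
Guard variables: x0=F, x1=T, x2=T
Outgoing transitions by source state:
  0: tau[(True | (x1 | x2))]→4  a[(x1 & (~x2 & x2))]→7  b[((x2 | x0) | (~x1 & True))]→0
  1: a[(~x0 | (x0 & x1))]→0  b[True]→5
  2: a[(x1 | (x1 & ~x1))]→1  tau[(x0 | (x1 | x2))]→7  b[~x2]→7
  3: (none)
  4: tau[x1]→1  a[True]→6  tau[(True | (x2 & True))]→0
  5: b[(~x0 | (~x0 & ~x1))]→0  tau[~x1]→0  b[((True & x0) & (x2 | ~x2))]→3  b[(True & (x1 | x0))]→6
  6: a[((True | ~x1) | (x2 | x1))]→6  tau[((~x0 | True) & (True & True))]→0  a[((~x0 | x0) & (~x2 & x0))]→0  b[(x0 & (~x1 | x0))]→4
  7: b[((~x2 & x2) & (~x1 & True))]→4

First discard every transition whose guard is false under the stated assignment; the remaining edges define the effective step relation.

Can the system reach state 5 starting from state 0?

Answer: REACHABLE

Working:
After dropping false guards: 13 live edges.
L0 = {0}
L1 = {4}  now seen {0,4}
L2 = {1,6}  now seen {0,1,4,6}
L3 = {5}  now seen {0,1,4,5,6}
R = {0,1,4,5,6}
witness 5: tau·tau·b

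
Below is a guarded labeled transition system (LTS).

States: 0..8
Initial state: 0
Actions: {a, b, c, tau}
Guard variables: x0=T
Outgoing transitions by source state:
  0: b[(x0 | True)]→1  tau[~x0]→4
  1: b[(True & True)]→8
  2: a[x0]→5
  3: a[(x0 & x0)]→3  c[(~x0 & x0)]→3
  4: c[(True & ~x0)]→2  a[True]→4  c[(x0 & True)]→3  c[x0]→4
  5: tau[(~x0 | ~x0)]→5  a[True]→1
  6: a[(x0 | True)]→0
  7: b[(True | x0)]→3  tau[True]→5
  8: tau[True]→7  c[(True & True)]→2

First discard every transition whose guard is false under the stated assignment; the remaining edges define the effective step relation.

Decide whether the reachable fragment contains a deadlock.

Answer: DEADLOCK-FREE

Trace:
R = {0,1,2,3,5,7,8}
  0: b→1  [deg 1]
  1: b→8  [deg 1]
  2: a→5  [deg 1]
  3: a→3  [deg 1]
  5: a→1  [deg 1]
  7: b→3  tau→5  [deg 2]
  8: c→2  tau→7  [deg 2]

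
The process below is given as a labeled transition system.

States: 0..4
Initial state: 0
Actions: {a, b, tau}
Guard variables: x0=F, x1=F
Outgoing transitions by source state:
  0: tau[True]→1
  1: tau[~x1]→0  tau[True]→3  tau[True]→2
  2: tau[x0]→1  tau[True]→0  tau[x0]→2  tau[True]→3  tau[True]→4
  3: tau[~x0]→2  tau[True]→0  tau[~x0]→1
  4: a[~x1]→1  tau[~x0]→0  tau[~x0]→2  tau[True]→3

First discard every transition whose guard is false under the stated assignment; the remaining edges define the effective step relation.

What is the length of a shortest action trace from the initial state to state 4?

Answer: 3

Working:
Breadth-first toward 4:
  L0 = {0}
  L1 = {1}
  L2 = {2,3}
  L3 = {4}
first hit 4 at d=3 via tau·tau·tau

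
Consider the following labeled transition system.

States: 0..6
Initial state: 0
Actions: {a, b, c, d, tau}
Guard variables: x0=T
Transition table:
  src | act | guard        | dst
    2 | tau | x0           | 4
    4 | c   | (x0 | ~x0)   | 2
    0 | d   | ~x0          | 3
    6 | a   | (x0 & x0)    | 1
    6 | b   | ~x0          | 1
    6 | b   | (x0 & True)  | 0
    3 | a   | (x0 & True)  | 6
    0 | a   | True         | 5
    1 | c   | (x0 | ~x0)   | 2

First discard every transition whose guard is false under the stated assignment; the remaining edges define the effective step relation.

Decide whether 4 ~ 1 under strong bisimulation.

Bisimulation quotient by refinement:
  P[0] = {{0,1,2,3,4,5,6}}
  P[1] = {{0,3},{1,4},{2},{5},{6}}
  P[2] = {{0},{1,4},{2},{3},{5},{6}}
6 equivalence class(es) (converged in 3)
4∈{1,4}, 1∈{1,4}

Answer: BISIMILAR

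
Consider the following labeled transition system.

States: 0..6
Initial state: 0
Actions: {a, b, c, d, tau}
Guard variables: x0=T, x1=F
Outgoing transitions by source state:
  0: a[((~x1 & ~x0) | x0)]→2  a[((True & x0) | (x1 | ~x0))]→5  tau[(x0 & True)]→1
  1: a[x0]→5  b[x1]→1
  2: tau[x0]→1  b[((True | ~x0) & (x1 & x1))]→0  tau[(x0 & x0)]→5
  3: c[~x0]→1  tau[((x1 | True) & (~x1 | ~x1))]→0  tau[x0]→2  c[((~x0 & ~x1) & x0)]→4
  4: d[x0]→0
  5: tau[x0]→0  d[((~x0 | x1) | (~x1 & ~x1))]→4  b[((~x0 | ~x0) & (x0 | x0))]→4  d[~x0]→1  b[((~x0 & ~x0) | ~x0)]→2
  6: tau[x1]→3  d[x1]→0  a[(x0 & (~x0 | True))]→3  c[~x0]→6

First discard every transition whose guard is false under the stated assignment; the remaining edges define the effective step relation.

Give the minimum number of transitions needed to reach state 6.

Answer: UNREACHABLE

Trace:
Breadth-first toward 6:
  depth 0: {0}
  depth 1: {1,2,5}
  depth 2: {4}
6 never appears.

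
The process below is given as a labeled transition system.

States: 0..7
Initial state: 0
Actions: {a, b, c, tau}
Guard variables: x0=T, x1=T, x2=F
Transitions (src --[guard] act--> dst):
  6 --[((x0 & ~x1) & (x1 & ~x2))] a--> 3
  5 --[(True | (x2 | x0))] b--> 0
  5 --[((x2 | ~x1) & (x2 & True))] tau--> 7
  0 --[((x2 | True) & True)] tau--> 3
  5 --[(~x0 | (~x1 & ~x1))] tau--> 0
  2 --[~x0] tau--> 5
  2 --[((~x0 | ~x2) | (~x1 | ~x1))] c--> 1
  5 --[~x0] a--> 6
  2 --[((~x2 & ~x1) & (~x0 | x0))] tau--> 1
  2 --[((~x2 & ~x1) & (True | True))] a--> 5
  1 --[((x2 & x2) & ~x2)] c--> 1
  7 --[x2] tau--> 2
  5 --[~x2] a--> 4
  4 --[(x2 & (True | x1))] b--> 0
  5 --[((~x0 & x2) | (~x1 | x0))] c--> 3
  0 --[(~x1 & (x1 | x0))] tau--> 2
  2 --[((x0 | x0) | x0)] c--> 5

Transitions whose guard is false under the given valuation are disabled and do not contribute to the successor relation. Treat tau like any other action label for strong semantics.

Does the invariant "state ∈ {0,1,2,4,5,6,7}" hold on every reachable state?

Answer: INVARIANT VIOLATED at state 3

Analysis:
Allowed set {0,1,2,4,5,6,7}
Reach set: {0,3}
  0: safe
  3: VIOLATES
witness against invariant: tau → 3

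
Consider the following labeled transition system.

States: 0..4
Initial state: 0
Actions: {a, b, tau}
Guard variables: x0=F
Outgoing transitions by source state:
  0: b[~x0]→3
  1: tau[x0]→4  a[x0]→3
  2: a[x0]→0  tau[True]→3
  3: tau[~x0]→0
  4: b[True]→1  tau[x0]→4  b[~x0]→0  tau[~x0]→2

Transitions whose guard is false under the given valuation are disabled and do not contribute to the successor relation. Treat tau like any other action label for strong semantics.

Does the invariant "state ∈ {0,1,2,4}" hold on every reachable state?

Answer: INVARIANT VIOLATED at state 3

Analysis:
Allowed set {0,1,2,4}
Reachable = {0,3}
  0: ok
  3: ✗ unsafe
counterexample path to 3: b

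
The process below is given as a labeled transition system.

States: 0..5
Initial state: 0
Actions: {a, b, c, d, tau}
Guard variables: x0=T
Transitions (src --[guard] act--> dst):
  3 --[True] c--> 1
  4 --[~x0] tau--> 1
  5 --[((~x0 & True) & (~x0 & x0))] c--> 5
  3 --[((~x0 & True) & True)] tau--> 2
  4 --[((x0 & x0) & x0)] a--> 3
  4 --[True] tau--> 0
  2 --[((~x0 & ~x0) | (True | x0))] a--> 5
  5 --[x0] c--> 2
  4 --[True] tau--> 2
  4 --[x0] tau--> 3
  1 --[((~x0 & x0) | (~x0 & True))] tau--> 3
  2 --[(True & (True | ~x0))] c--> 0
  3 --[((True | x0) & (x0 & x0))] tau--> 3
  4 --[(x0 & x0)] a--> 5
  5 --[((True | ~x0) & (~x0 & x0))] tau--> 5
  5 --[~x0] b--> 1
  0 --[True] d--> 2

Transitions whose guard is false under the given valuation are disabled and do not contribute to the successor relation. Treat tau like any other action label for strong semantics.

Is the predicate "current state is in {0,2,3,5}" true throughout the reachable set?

Safe = {0,2,3,5}
Reachable = {0,2,5}
  0: ✓
  2: ✓
  5: ✓

Answer: INVARIANT HOLDS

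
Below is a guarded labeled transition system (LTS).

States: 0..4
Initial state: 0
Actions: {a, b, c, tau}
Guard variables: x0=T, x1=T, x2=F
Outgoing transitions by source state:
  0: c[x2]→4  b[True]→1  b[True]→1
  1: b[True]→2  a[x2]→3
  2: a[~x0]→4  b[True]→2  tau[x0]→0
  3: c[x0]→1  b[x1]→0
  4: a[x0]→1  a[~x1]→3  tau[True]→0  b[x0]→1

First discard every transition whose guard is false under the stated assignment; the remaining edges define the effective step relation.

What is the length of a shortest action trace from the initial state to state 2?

Answer: 2

Working:
Breadth-first toward 2:
  Layer 0: {0}
  Layer 1: {1}
  Layer 2: {2}
first hit 2 at d=2 via b·b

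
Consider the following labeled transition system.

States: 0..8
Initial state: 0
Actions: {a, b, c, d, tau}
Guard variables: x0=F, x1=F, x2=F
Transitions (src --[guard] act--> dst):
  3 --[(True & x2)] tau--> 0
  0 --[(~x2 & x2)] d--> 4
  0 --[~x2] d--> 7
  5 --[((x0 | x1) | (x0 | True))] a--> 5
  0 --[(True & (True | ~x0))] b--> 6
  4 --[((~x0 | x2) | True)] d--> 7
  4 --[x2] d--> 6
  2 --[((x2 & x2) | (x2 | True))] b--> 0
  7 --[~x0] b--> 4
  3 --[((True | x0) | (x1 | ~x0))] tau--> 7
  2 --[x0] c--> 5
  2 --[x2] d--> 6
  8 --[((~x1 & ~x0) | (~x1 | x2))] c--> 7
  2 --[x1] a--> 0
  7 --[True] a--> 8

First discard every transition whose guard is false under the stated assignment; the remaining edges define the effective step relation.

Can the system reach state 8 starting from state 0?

Answer: REACHABLE

Trace:
Guard filter leaves 9 enabled edge(s).
Layer 0: {0}
Layer 1: {6,7}  now seen {0,6,7}
Layer 2: {4,8}  now seen {0,4,6,7,8}
R = {0,4,6,7,8}
witness 8: d·a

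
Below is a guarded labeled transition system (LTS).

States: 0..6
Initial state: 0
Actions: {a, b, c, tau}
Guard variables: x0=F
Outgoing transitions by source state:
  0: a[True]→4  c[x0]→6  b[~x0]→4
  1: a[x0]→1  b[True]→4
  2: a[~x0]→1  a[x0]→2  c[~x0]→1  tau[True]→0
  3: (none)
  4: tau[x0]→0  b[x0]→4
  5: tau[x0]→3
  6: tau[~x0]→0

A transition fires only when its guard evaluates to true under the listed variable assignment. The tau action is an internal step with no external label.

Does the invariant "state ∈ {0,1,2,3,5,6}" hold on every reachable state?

Inv-set: {0,1,2,3,5,6}
R = {0,4}
  0: ✓
  4: ✗ unsafe
counterexample path to 4: a

Answer: INVARIANT VIOLATED at state 4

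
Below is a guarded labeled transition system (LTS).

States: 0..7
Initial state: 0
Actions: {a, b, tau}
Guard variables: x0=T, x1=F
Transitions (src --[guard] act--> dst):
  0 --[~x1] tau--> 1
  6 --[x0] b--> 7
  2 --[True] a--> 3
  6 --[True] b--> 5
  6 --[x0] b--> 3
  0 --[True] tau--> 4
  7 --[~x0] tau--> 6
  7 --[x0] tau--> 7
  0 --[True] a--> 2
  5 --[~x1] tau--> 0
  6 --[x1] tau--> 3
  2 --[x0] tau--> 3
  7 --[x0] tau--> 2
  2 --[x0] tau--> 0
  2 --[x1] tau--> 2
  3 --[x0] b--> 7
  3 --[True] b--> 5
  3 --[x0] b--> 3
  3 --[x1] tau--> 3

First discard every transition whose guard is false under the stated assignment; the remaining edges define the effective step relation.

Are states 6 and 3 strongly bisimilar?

Bisimulation quotient by refinement:
  round 0: {{0,1,2,3,4,5,6,7}}
  round 1: {{0,2},{1,4},{3,6},{5,7}}
  round 2: {{0},{1,4},{2},{3,6},{5},{7}}
6 equivalence class(es) (converged in 3)
class of 6: {3,6}; class of 3: {3,6}

Answer: BISIMILAR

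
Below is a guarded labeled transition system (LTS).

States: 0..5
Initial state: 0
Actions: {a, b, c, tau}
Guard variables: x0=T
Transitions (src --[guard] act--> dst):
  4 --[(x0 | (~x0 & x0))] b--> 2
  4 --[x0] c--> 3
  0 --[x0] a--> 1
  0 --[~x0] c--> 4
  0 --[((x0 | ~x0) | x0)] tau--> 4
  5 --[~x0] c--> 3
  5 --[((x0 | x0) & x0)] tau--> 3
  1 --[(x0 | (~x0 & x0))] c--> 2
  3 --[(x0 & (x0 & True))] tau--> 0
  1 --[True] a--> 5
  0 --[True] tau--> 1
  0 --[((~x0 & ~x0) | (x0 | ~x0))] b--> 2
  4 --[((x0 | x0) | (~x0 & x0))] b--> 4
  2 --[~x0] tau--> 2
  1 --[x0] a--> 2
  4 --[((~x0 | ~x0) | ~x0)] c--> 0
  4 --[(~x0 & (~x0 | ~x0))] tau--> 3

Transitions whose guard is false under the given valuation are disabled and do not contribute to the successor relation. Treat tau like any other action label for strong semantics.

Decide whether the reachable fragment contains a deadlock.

Answer: DEADLOCK at state 2

Analysis:
Reachable = {0,1,2,3,4,5}
  0: a→1  b→2  tau→1  tau→4  [deg 4]
  1: a→2  a→5  c→2  [deg 3]
  2: ∅  [deadlock]
  3: tau→0  [deg 1]
  4: b→2  b→4  c→3  [deg 3]
  5: tau→3  [deg 1]
trace reaching 2: b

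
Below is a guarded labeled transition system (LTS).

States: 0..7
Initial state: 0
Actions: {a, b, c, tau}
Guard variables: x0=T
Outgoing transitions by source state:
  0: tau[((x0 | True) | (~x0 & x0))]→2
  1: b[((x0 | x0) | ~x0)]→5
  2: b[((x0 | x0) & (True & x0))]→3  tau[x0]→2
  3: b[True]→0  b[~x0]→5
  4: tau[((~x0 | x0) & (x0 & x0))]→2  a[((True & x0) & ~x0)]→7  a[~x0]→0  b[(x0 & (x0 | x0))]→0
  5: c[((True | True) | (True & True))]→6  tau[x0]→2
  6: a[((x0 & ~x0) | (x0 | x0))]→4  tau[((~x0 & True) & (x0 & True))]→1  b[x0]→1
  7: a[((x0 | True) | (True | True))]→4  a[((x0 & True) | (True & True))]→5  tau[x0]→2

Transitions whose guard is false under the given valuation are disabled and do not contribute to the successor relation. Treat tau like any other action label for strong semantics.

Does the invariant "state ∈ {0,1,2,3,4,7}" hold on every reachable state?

Allowed set {0,1,2,3,4,7}
Reach set: {0,2,3}
  0: ✓
  2: ✓
  3: ✓

Answer: INVARIANT HOLDS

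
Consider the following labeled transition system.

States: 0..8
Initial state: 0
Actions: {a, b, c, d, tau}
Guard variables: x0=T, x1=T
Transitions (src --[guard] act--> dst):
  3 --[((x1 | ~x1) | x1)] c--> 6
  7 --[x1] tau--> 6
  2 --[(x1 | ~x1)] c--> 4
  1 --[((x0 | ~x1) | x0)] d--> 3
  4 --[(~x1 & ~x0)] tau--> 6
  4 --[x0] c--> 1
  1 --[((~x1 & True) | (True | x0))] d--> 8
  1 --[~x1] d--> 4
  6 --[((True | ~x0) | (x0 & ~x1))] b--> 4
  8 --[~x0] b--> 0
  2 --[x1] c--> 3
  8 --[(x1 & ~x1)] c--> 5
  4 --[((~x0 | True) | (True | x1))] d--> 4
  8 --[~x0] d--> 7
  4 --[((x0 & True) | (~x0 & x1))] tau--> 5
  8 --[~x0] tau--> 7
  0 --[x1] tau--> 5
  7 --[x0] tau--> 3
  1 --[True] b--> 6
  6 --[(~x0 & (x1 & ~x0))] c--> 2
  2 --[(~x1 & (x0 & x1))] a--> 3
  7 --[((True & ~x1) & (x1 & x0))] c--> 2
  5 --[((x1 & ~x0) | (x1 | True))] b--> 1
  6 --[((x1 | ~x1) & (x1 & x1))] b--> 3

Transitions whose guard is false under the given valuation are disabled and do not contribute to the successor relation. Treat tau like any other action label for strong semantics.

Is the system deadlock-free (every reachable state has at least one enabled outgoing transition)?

R = {0,1,3,4,5,6,8}
  0: tau→5  [1 exit(s)]
  1: b→6  d→3  d→8  [3 exit(s)]
  3: c→6  [1 exit(s)]
  4: c→1  d→4  tau→5  [3 exit(s)]
  5: b→1  [1 exit(s)]
  6: b→3  b→4  [2 exit(s)]
  8: ∅  [no exit]
witness 8: tau·b·d

Answer: DEADLOCK at state 8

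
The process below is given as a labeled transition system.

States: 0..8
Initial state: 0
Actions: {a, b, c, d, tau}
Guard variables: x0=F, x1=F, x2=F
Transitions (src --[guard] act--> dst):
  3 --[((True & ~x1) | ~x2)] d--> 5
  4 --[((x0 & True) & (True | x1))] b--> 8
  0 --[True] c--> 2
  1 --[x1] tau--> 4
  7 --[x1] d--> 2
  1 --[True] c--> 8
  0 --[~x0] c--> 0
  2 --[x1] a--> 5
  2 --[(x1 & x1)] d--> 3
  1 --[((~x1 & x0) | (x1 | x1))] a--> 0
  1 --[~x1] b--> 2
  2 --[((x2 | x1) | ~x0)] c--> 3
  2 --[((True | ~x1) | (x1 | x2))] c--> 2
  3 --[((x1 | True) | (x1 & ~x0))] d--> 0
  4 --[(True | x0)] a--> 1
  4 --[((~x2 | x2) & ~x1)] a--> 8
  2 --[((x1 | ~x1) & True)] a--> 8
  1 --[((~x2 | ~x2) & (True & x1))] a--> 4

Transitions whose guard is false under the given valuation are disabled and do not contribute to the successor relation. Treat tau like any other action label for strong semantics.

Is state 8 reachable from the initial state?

11 transition(s) survive guard evaluation.
depth 0: {0}
depth 1: {2}  now seen {0,2}
depth 2: {3,8}  now seen {0,2,3,8}
depth 3: {5}  now seen {0,2,3,5,8}
R = {0,2,3,5,8}
witness 8: c·a

Answer: REACHABLE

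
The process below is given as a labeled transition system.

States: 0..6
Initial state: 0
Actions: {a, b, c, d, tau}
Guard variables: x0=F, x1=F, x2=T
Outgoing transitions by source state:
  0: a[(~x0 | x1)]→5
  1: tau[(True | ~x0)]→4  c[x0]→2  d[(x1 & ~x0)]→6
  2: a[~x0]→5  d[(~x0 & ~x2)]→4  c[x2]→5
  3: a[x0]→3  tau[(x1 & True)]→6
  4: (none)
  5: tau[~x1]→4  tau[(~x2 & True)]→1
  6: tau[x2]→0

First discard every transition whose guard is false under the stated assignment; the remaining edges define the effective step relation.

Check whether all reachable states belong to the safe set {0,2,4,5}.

Allowed set {0,2,4,5}
Reachable = {0,4,5}
  0: safe
  4: safe
  5: safe

Answer: INVARIANT HOLDS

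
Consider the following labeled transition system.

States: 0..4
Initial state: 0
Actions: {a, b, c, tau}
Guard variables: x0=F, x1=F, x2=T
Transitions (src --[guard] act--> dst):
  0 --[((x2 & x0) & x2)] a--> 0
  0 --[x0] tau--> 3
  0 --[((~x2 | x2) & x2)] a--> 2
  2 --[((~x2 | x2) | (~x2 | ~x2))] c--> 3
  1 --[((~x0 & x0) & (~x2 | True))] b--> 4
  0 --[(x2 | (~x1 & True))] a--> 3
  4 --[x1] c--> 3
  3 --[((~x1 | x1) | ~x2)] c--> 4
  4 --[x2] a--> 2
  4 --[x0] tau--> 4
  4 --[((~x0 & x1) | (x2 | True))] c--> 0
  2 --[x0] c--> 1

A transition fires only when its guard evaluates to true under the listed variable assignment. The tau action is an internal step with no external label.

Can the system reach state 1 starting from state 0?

Guard filter leaves 6 enabled edge(s).
Layer 0: {0}
Layer 1: {2,3}  now seen {0,2,3}
Layer 2: {4}  now seen {0,2,3,4}
Reach set: {0,2,3,4}

Answer: UNREACHABLE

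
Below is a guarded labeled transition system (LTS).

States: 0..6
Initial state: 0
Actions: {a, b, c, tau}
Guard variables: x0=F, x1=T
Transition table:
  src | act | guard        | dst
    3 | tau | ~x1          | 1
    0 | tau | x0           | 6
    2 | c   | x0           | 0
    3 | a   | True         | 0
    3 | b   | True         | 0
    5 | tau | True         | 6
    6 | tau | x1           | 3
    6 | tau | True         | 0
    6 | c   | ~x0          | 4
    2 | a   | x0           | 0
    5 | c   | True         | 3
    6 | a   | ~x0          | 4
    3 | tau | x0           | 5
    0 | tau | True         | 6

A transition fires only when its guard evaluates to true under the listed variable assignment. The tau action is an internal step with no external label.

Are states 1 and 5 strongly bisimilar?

Answer: NOT BISIMILAR

Working:
Compute ~ classes (split until stable):
  P[0] = {{0,1,2,3,4,5,6}}
  P[1] = {{0},{1,2,4},{3},{5},{6}}
Fixed point at round 2; 5 class(es).
[1]={1,2,4}  [5]={5}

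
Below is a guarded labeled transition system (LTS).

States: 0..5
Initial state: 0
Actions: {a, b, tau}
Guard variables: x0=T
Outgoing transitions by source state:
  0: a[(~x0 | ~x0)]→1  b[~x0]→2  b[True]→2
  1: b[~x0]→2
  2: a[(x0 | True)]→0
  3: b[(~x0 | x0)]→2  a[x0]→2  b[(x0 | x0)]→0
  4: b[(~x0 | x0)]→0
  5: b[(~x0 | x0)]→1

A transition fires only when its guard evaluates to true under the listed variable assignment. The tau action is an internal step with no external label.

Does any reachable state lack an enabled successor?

Reach set: {0,2}
  0: b→2  [deg 1]
  2: a→0  [deg 1]

Answer: DEADLOCK-FREE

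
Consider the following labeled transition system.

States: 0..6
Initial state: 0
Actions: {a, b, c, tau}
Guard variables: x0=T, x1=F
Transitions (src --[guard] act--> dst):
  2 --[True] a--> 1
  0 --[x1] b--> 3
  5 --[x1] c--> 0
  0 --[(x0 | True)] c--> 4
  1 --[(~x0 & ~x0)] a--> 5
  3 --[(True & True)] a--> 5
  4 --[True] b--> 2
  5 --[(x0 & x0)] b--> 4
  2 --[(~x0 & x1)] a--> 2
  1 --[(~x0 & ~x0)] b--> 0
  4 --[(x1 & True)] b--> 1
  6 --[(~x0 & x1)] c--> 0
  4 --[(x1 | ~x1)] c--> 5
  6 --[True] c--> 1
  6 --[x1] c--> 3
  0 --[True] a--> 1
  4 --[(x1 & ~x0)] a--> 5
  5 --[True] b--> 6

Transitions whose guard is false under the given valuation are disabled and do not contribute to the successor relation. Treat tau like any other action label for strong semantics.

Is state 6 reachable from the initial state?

Answer: REACHABLE

Working:
After dropping false guards: 9 live edges.
L0 = {0}
L1 = {1,4}  total {0,1,4}
L2 = {2,5}  total {0,1,2,4,5}
L3 = {6}  total {0,1,2,4,5,6}
Reach set: {0,1,2,4,5,6}
trace reaching 6: c·c·b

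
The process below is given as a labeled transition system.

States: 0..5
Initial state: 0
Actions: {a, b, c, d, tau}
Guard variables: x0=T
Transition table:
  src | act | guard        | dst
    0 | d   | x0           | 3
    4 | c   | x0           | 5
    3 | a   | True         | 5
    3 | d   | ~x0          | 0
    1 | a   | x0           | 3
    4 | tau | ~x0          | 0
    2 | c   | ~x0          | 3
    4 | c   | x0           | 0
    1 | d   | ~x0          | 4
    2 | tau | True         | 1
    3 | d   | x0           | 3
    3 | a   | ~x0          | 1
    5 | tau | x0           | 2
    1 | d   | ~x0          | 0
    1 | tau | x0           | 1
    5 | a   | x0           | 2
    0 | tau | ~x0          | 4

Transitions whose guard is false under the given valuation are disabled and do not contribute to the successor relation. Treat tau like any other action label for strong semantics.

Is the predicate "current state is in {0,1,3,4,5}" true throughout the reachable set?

Inv-set: {0,1,3,4,5}
Reachable = {0,1,2,3,5}
  0: ✓
  1: ✓
  2: VIOLATES
  3: ✓
  5: ✓
reach 2 via d·a·tau — violates

Answer: INVARIANT VIOLATED at state 2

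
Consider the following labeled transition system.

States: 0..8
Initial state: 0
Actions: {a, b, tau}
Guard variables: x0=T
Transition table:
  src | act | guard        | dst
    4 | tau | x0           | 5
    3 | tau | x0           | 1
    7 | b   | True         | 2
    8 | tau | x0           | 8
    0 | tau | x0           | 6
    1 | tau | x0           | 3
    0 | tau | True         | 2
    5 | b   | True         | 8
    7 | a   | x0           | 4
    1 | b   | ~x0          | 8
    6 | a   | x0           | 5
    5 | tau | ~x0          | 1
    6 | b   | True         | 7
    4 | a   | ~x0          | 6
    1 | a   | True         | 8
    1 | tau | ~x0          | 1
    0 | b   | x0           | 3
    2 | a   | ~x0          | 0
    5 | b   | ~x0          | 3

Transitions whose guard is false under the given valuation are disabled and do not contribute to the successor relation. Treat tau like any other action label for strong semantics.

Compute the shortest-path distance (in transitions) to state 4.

Breadth-first toward 4:
  L0 = {0}
  L1 = {2,3,6}
  L2 = {1,5,7}
  L3 = {4,8}
depth(4)=3, e.g. tau·b·a

Answer: 3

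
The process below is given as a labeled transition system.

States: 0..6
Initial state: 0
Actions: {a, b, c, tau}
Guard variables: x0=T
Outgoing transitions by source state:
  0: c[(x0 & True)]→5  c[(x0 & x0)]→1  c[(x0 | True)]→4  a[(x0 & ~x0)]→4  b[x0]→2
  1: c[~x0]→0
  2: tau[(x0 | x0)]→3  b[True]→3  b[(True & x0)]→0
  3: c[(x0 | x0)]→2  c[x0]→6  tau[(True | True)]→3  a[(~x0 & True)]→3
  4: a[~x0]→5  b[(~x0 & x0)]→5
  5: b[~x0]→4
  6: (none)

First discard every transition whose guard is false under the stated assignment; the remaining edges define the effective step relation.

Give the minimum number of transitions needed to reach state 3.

Layered search for 3:
  Layer 0: {0}
  Layer 1: {1,2,4,5}
  Layer 2: {3}
depth(3)=2, e.g. b·b

Answer: 2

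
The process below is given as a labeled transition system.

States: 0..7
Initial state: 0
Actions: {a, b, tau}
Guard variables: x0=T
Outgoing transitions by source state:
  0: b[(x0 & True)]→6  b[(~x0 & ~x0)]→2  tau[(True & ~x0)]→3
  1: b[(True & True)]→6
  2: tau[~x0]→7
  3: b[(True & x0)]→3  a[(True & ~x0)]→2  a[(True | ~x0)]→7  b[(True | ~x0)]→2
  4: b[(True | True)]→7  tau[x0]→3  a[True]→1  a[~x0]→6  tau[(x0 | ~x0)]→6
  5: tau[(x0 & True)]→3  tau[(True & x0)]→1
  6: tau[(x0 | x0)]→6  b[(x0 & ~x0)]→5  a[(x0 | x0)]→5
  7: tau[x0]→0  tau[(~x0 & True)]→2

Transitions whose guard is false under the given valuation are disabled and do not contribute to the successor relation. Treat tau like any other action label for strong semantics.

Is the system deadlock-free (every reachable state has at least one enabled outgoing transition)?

Reach set: {0,1,2,3,5,6,7}
  0: b→6  [1 out]
  1: b→6  [1 out]
  2: ∅  [STUCK]
  3: a→7  b→2  b→3  [3 out]
  5: tau→1  tau→3  [2 out]
  6: a→5  tau→6  [2 out]
  7: tau→0  [1 out]
witness 2: b·a·tau·b

Answer: DEADLOCK at state 2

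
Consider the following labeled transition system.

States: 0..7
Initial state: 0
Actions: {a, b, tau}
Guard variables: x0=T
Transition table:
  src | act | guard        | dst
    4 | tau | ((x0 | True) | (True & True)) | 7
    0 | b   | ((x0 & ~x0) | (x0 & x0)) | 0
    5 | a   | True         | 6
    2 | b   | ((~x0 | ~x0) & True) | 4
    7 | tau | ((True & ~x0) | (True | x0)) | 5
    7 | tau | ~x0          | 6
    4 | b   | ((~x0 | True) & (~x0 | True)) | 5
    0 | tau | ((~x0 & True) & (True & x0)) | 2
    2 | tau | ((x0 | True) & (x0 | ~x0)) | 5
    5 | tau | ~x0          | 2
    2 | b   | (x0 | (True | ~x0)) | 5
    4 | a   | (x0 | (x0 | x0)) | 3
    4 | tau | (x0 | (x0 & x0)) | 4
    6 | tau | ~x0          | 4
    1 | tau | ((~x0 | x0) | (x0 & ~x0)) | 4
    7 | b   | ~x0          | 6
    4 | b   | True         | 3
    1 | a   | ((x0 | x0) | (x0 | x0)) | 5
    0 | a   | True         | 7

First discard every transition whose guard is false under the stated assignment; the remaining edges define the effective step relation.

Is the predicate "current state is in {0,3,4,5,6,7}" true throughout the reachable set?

Answer: INVARIANT HOLDS

Analysis:
Inv-set: {0,3,4,5,6,7}
R = {0,5,6,7}
  0: safe
  5: safe
  6: safe
  7: safe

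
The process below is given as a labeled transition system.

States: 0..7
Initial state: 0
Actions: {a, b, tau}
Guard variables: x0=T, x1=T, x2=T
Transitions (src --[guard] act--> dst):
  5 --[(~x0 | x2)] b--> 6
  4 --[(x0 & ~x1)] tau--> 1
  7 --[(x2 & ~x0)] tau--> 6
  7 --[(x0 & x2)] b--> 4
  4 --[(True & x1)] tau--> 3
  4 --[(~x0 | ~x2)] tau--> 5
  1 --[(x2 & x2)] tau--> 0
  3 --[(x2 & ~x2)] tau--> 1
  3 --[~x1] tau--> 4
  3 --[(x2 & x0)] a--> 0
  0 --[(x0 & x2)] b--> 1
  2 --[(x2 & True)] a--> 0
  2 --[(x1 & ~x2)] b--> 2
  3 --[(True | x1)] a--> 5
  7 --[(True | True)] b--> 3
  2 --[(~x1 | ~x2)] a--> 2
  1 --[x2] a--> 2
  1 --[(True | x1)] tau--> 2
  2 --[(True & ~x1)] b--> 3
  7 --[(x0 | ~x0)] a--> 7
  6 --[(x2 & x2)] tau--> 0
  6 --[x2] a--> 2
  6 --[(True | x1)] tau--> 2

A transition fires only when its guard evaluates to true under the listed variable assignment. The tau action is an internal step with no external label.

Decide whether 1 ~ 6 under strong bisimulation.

Refine partition for ~:
  round 0: {{0,1,2,3,4,5,6,7}}
  round 1: {{0,5},{1,6},{2,3},{4},{7}}
Fixed point at round 2; 5 class(es).
[1]={1,6}  [6]={1,6}

Answer: BISIMILAR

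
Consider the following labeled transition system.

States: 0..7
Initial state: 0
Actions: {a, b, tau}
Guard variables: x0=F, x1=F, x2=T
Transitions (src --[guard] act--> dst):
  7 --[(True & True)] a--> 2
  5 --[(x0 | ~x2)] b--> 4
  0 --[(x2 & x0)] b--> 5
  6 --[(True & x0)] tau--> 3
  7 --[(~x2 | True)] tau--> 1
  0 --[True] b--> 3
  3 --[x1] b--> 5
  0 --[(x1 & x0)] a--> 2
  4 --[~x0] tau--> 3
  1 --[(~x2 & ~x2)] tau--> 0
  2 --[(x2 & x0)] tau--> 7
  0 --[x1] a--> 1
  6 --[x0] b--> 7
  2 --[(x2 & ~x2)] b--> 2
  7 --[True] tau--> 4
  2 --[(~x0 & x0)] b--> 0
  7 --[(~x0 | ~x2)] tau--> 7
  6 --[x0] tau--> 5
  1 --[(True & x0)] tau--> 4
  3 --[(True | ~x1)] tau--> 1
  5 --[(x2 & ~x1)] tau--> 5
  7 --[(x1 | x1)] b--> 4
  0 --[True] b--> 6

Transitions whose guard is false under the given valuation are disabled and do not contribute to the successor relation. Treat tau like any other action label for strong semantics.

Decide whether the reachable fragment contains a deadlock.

Reach set: {0,1,3,6}
  0: b→3  b→6  [deg 2]
  1: ∅  [STUCK]
  3: tau→1  [deg 1]
  6: ∅  [STUCK]
Path to 1: b·tau

Answer: DEADLOCK at state 1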